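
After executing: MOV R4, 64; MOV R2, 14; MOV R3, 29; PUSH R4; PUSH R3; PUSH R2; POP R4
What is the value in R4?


Stack trace (top is rightmost):
  MOV R4, 64  → R4 = 64
  MOV R2, 14  → R2 = 14
  MOV R3, 29  → R3 = 29
  PUSH R4  → stack: [64]
  PUSH R3  → stack: [64, 29]
  PUSH R2  → stack: [64, 29, 14]
  POP R4  → R4 = 14, stack: [64, 29]
Final: R4 = 14

14


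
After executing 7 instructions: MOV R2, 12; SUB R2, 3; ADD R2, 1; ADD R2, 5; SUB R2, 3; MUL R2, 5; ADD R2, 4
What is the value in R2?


Register state trace:
  MOV R2, 12  → R2 = 12
  SUB R2, 3  → R2 = 12 - 3 = 9
  ADD R2, 1  → R2 = 9 + 1 = 10
  ADD R2, 5  → R2 = 10 + 5 = 15
  SUB R2, 3  → R2 = 15 - 3 = 12
  MUL R2, 5  → R2 = 12 * 5 = 60
  ADD R2, 4  → R2 = 60 + 4 = 64
Final: R2 = 64

64


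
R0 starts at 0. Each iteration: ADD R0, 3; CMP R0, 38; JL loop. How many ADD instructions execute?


Loop trace (R0 starts at 0, target 38, step 3):
  ADD #1: R0 = 0 + 3 = 3  → 3 < 38, loop
  ADD #2: R0 = 3 + 3 = 6  → 6 < 38, loop
  ADD #3: R0 = 6 + 3 = 9  → 9 < 38, loop
  ADD #4: R0 = 9 + 3 = 12  → 12 < 38, loop
  ADD #5: R0 = 12 + 3 = 15  → 15 < 38, loop
  ADD #6: R0 = 15 + 3 = 18  → 18 < 38, loop
  ADD #7: R0 = 18 + 3 = 21  → 21 < 38, loop
  ADD #8: R0 = 21 + 3 = 24  → 24 < 38, loop
  ADD #9: R0 = 24 + 3 = 27  → 27 < 38, loop
  ADD #10: R0 = 27 + 3 = 30  → 30 < 38, loop
  ADD #11: R0 = 30 + 3 = 33  → 33 < 38, loop
  ADD #12: R0 = 33 + 3 = 36  → 36 < 38, loop
  ADD #13: R0 = 36 + 3 = 39  → 39 >= 38, exit
Total ADD instructions: 13

13


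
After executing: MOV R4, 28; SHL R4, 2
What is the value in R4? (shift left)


Register state trace:
  MOV R4, 28  → R4 = 28
  SHL R4, 2  → R4 = 28 << 2 = 28 * 2^2 = 112
Final: R4 = 112

112


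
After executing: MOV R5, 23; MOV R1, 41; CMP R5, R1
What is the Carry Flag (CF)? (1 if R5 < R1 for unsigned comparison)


Register state trace:
  MOV R5, 23  → R5 = 23
  MOV R1, 41  → R1 = 41
  CMP R5, R1  → unsigned 23 - 41: borrow occurs
  23 < 41, so CF = 1
CF = 1

1


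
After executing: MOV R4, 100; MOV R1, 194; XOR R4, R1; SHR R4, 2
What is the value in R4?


Register state trace:
  MOV R4, 100  → R4 = 100 (0b01100100)
  MOV R1, 194  → R1 = 194 (0b11000010)
  XOR R4, R1  → R4 = 100 XOR 194 = 166 (0b10100110)
  SHR R4, 2  → R4 = 166 >> 2 = 41
Final: R4 = 41

41


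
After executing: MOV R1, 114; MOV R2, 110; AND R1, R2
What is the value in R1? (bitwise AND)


Register state trace:
  MOV R1, 114  → R1 = 114 (0b01110010)
  MOV R2, 110  → R2 = 110 (0b01101110)
  AND R1, R2  → R1 = 114 AND 110 = 98 (0b01100010)
Final: R1 = 98

98


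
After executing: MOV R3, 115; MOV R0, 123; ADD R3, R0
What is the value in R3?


Register state trace:
  MOV R3, 115  → R3 = 115
  MOV R0, 123  → R0 = 123
  ADD R3, R0  → R3 = 115 + 123 = 238
Final: R3 = 238

238


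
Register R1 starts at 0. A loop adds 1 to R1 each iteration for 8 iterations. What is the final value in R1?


Starting value: R1 = 0
  Iter 1: R1 = 0 + 1 = 1
  Iter 2: R1 = 1 + 1 = 2
  Iter 3: R1 = 2 + 1 = 3
  Iter 4: R1 = 3 + 1 = 4
  Iter 5: R1 = 4 + 1 = 5
  Iter 6: R1 = 5 + 1 = 6
  Iter 7: R1 = 6 + 1 = 7
  Iter 8: R1 = 7 + 1 = 8
Final: R1 = 8

8


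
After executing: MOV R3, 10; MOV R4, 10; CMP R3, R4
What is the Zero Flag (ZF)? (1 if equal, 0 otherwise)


Register state trace:
  MOV R3, 10  → R3 = 10
  MOV R4, 10  → R4 = 10
  CMP R3, R4  → computes 10 - 10 = 0
  Result is zero, so values are equal
ZF = 1

1


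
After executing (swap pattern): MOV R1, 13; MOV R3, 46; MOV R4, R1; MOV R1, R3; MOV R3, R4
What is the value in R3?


Register state trace (swap pattern):
  MOV R1, 13  → R1 = 13
  MOV R3, 46  → R3 = 46
  MOV R4, R1  → R4 = 13  (save R1)
  MOV R1, R3  → R1 = 46  (R1 gets R3's value)
  MOV R3, R4  → R3 = 13  (R3 gets saved value)
Final: R3 = 13

13


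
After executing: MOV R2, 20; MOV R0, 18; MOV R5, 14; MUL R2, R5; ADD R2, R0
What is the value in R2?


Register state trace:
  MOV R2, 20  → R2 = 20
  MOV R0, 18  → R0 = 18
  MOV R5, 14  → R5 = 14
  MUL R2, R5  → R2 = 20 * 14 = 280
  ADD R2, R0  → R2 = 280 + 18 = 298
Final: R2 = 298

298


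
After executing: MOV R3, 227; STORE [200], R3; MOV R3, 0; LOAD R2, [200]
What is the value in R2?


Register and memory trace:
  MOV R3, 227  → R3 = 227
  STORE [200], R3  → mem[200] = 227
  MOV R3, 0  → R3 = 0
  LOAD R2, [200]  → R2 = mem[200] = 227
Final: R2 = 227

227


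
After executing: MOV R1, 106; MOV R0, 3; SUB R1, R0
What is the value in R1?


Register state trace:
  MOV R1, 106  → R1 = 106
  MOV R0, 3  → R0 = 3
  SUB R1, R0  → R1 = 106 - 3 = 103
Final: R1 = 103

103


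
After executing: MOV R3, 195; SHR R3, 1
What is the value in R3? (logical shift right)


Register state trace:
  MOV R3, 195  → R3 = 195
  SHR R3, 1  → R3 = 195 >> 1 = 195 // 2^1 = 97
Final: R3 = 97

97


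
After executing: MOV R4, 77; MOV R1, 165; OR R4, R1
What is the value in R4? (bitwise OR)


Register state trace:
  MOV R4, 77  → R4 = 77 (0b01001101)
  MOV R1, 165  → R1 = 165 (0b10100101)
  OR R4, R1   → R4 = 77 OR 165 = 237 (0b11101101)
Final: R4 = 237

237


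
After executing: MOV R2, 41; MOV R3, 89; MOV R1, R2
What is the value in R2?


Register state trace:
  MOV R2, 41  → R2 = 41
  MOV R3, 89  → R3 = 89
  MOV R1, R2  → R1 = 41
Final: R2 = 41

41


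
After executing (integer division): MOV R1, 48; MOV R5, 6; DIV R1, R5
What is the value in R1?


Register state trace:
  MOV R1, 48  → R1 = 48
  MOV R5, 6  → R5 = 6
  DIV R1, R5  → R1 = 48 // 6 = 8
Final: R1 = 8

8


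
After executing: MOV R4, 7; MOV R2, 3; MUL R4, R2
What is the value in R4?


Register state trace:
  MOV R4, 7  → R4 = 7
  MOV R2, 3  → R2 = 3
  MUL R4, R2  → R4 = 7 * 3 = 21
Final: R4 = 21

21


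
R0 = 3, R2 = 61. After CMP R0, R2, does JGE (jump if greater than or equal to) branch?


Trace:
  R0 = 3, R2 = 61
  CMP R0, R2  → compares 3 vs 61
  JGE checks: is 3 greater than or equal to 61?
  3 < 61, so condition is false
Branch taken: No

No


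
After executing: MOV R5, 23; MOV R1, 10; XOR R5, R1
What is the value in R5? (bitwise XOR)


Register state trace:
  MOV R5, 23  → R5 = 23 (0b00010111)
  MOV R1, 10  → R1 = 10 (0b00001010)
  XOR R5, R1  → R5 = 23 XOR 10 = 29 (0b00011101)
Final: R5 = 29

29


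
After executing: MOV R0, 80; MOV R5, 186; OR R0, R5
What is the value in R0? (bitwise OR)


Register state trace:
  MOV R0, 80  → R0 = 80 (0b01010000)
  MOV R5, 186  → R5 = 186 (0b10111010)
  OR R0, R5   → R0 = 80 OR 186 = 250 (0b11111010)
Final: R0 = 250

250


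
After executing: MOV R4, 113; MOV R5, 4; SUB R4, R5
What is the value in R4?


Register state trace:
  MOV R4, 113  → R4 = 113
  MOV R5, 4  → R5 = 4
  SUB R4, R5  → R4 = 113 - 4 = 109
Final: R4 = 109

109


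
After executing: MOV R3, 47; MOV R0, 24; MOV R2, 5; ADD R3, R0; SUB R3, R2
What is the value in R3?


Register state trace:
  MOV R3, 47  → R3 = 47
  MOV R0, 24  → R0 = 24
  MOV R2, 5  → R2 = 5
  ADD R3, R0  → R3 = 47 + 24 = 71
  SUB R3, R2  → R3 = 71 - 5 = 66
Final: R3 = 66

66


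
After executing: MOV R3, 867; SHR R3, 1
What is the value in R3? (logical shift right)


Register state trace:
  MOV R3, 867  → R3 = 867
  SHR R3, 1  → R3 = 867 >> 1 = 867 // 2^1 = 433
Final: R3 = 433

433


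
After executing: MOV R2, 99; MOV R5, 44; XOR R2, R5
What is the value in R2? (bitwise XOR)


Register state trace:
  MOV R2, 99  → R2 = 99 (0b01100011)
  MOV R5, 44  → R5 = 44 (0b00101100)
  XOR R2, R5  → R2 = 99 XOR 44 = 79 (0b01001111)
Final: R2 = 79

79


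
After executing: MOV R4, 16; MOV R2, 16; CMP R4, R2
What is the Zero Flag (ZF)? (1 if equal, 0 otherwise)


Register state trace:
  MOV R4, 16  → R4 = 16
  MOV R2, 16  → R2 = 16
  CMP R4, R2  → computes 16 - 16 = 0
  Result is zero, so values are equal
ZF = 1

1


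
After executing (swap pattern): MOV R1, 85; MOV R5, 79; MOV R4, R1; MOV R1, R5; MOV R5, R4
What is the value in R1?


Register state trace (swap pattern):
  MOV R1, 85  → R1 = 85
  MOV R5, 79  → R5 = 79
  MOV R4, R1  → R4 = 85  (save R1)
  MOV R1, R5  → R1 = 79  (R1 gets R5's value)
  MOV R5, R4  → R5 = 85  (R5 gets saved value)
Final: R1 = 79

79


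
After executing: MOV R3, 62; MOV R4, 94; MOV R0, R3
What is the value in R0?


Register state trace:
  MOV R3, 62  → R3 = 62
  MOV R4, 94  → R4 = 94
  MOV R0, R3  → R0 = 62
Final: R0 = 62

62


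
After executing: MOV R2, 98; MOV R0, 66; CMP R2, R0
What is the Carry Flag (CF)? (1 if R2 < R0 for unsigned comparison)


Register state trace:
  MOV R2, 98  → R2 = 98
  MOV R0, 66  → R0 = 66
  CMP R2, R0  → unsigned 98 - 66: no borrow
  98 >= 66, so CF = 0
CF = 0

0


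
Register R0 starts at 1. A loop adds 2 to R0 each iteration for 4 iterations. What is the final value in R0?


Starting value: R0 = 1
  Iter 1: R0 = 1 + 2 = 3
  Iter 2: R0 = 3 + 2 = 5
  Iter 3: R0 = 5 + 2 = 7
  Iter 4: R0 = 7 + 2 = 9
Final: R0 = 9

9


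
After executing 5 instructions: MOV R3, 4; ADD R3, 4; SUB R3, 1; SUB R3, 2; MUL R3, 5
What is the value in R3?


Register state trace:
  MOV R3, 4  → R3 = 4
  ADD R3, 4  → R3 = 4 + 4 = 8
  SUB R3, 1  → R3 = 8 - 1 = 7
  SUB R3, 2  → R3 = 7 - 2 = 5
  MUL R3, 5  → R3 = 5 * 5 = 25
Final: R3 = 25

25


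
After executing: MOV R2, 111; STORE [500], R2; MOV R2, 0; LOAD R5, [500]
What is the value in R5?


Register and memory trace:
  MOV R2, 111  → R2 = 111
  STORE [500], R2  → mem[500] = 111
  MOV R2, 0  → R2 = 0
  LOAD R5, [500]  → R5 = mem[500] = 111
Final: R5 = 111

111


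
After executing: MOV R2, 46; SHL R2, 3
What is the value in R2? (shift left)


Register state trace:
  MOV R2, 46  → R2 = 46
  SHL R2, 3  → R2 = 46 << 3 = 46 * 2^3 = 368
Final: R2 = 368

368


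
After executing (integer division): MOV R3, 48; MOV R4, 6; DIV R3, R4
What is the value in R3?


Register state trace:
  MOV R3, 48  → R3 = 48
  MOV R4, 6  → R4 = 6
  DIV R3, R4  → R3 = 48 // 6 = 8
Final: R3 = 8

8


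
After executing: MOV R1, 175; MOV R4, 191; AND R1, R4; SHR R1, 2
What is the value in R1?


Register state trace:
  MOV R1, 175  → R1 = 175 (0b10101111)
  MOV R4, 191  → R4 = 191 (0b10111111)
  AND R1, R4  → R1 = 175 AND 191 = 175 (0b10101111)
  SHR R1, 2  → R1 = 175 >> 2 = 43
Final: R1 = 43

43


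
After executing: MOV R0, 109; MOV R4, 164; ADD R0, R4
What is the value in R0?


Register state trace:
  MOV R0, 109  → R0 = 109
  MOV R4, 164  → R4 = 164
  ADD R0, R4  → R0 = 109 + 164 = 273
Final: R0 = 273

273


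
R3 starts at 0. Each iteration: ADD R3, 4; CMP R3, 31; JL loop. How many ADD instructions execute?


Loop trace (R3 starts at 0, target 31, step 4):
  ADD #1: R3 = 0 + 4 = 4  → 4 < 31, loop
  ADD #2: R3 = 4 + 4 = 8  → 8 < 31, loop
  ADD #3: R3 = 8 + 4 = 12  → 12 < 31, loop
  ADD #4: R3 = 12 + 4 = 16  → 16 < 31, loop
  ADD #5: R3 = 16 + 4 = 20  → 20 < 31, loop
  ADD #6: R3 = 20 + 4 = 24  → 24 < 31, loop
  ADD #7: R3 = 24 + 4 = 28  → 28 < 31, loop
  ADD #8: R3 = 28 + 4 = 32  → 32 >= 31, exit
Total ADD instructions: 8

8


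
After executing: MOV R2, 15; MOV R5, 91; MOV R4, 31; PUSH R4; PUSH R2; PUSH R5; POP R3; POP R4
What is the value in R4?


Stack trace (top is rightmost):
  MOV R2, 15  → R2 = 15
  MOV R5, 91  → R5 = 91
  MOV R4, 31  → R4 = 31
  PUSH R4  → stack: [31]
  PUSH R2  → stack: [31, 15]
  PUSH R5  → stack: [31, 15, 91]
  POP R3  → R3 = 91, stack: [31, 15]
  POP R4  → R4 = 15, stack: [31]
Final: R4 = 15

15


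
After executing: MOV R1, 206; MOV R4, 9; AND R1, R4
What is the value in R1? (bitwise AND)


Register state trace:
  MOV R1, 206  → R1 = 206 (0b11001110)
  MOV R4, 9  → R4 = 9 (0b00001001)
  AND R1, R4  → R1 = 206 AND 9 = 8 (0b00001000)
Final: R1 = 8

8


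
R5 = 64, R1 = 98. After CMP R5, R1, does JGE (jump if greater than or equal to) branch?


Trace:
  R5 = 64, R1 = 98
  CMP R5, R1  → compares 64 vs 98
  JGE checks: is 64 greater than or equal to 98?
  64 < 98, so condition is false
Branch taken: No

No


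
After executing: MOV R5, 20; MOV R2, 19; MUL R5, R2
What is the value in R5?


Register state trace:
  MOV R5, 20  → R5 = 20
  MOV R2, 19  → R2 = 19
  MUL R5, R2  → R5 = 20 * 19 = 380
Final: R5 = 380

380


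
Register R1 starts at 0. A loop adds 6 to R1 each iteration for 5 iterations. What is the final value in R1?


Starting value: R1 = 0
  Iter 1: R1 = 0 + 6 = 6
  Iter 2: R1 = 6 + 6 = 12
  Iter 3: R1 = 12 + 6 = 18
  Iter 4: R1 = 18 + 6 = 24
  Iter 5: R1 = 24 + 6 = 30
Final: R1 = 30

30


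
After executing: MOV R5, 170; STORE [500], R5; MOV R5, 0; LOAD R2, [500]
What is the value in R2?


Register and memory trace:
  MOV R5, 170  → R5 = 170
  STORE [500], R5  → mem[500] = 170
  MOV R5, 0  → R5 = 0
  LOAD R2, [500]  → R2 = mem[500] = 170
Final: R2 = 170

170


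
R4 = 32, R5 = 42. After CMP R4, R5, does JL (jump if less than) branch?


Trace:
  R4 = 32, R5 = 42
  CMP R4, R5  → compares 32 vs 42
  JL checks: is 32 less than 42?
  32 < 42, so condition is true
Branch taken: Yes

Yes


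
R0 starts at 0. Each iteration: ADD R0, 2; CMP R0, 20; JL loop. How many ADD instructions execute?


Loop trace (R0 starts at 0, target 20, step 2):
  ADD #1: R0 = 0 + 2 = 2  → 2 < 20, loop
  ADD #2: R0 = 2 + 2 = 4  → 4 < 20, loop
  ADD #3: R0 = 4 + 2 = 6  → 6 < 20, loop
  ADD #4: R0 = 6 + 2 = 8  → 8 < 20, loop
  ADD #5: R0 = 8 + 2 = 10  → 10 < 20, loop
  ADD #6: R0 = 10 + 2 = 12  → 12 < 20, loop
  ADD #7: R0 = 12 + 2 = 14  → 14 < 20, loop
  ADD #8: R0 = 14 + 2 = 16  → 16 < 20, loop
  ADD #9: R0 = 16 + 2 = 18  → 18 < 20, loop
  ADD #10: R0 = 18 + 2 = 20  → 20 >= 20, exit
Total ADD instructions: 10

10


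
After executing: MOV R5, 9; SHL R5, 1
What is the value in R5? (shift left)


Register state trace:
  MOV R5, 9  → R5 = 9
  SHL R5, 1  → R5 = 9 << 1 = 9 * 2^1 = 18
Final: R5 = 18

18


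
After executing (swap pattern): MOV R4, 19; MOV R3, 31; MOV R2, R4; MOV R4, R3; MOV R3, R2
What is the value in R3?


Register state trace (swap pattern):
  MOV R4, 19  → R4 = 19
  MOV R3, 31  → R3 = 31
  MOV R2, R4  → R2 = 19  (save R4)
  MOV R4, R3  → R4 = 31  (R4 gets R3's value)
  MOV R3, R2  → R3 = 19  (R3 gets saved value)
Final: R3 = 19

19


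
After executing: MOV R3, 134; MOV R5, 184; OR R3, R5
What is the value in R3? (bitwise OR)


Register state trace:
  MOV R3, 134  → R3 = 134 (0b10000110)
  MOV R5, 184  → R5 = 184 (0b10111000)
  OR R3, R5   → R3 = 134 OR 184 = 190 (0b10111110)
Final: R3 = 190

190


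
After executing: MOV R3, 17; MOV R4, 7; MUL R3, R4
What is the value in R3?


Register state trace:
  MOV R3, 17  → R3 = 17
  MOV R4, 7  → R4 = 7
  MUL R3, R4  → R3 = 17 * 7 = 119
Final: R3 = 119

119


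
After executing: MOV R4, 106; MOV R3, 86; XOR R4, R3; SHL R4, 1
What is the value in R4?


Register state trace:
  MOV R4, 106  → R4 = 106 (0b01101010)
  MOV R3, 86  → R3 = 86 (0b01010110)
  XOR R4, R3  → R4 = 106 XOR 86 = 60 (0b00111100)
  SHL R4, 1  → R4 = 60 << 1 = 120
Final: R4 = 120

120


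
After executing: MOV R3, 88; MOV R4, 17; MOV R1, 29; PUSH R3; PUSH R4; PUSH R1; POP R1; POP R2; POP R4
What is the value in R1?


Stack trace (top is rightmost):
  MOV R3, 88  → R3 = 88
  MOV R4, 17  → R4 = 17
  MOV R1, 29  → R1 = 29
  PUSH R3  → stack: [88]
  PUSH R4  → stack: [88, 17]
  PUSH R1  → stack: [88, 17, 29]
  POP R1  → R1 = 29, stack: [88, 17]
  POP R2  → R2 = 17, stack: [88]
  POP R4  → R4 = 88, stack: []
Final: R1 = 29

29


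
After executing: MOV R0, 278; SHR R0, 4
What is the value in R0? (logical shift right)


Register state trace:
  MOV R0, 278  → R0 = 278
  SHR R0, 4  → R0 = 278 >> 4 = 278 // 2^4 = 17
Final: R0 = 17

17


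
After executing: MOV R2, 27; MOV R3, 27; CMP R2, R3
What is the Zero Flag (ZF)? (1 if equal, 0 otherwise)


Register state trace:
  MOV R2, 27  → R2 = 27
  MOV R3, 27  → R3 = 27
  CMP R2, R3  → computes 27 - 27 = 0
  Result is zero, so values are equal
ZF = 1

1


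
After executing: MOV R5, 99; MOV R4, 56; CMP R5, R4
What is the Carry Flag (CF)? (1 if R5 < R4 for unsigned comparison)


Register state trace:
  MOV R5, 99  → R5 = 99
  MOV R4, 56  → R4 = 56
  CMP R5, R4  → unsigned 99 - 56: no borrow
  99 >= 56, so CF = 0
CF = 0

0


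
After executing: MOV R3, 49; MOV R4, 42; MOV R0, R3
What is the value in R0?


Register state trace:
  MOV R3, 49  → R3 = 49
  MOV R4, 42  → R4 = 42
  MOV R0, R3  → R0 = 49
Final: R0 = 49

49


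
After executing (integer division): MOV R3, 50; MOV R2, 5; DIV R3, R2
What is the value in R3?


Register state trace:
  MOV R3, 50  → R3 = 50
  MOV R2, 5  → R2 = 5
  DIV R3, R2  → R3 = 50 // 5 = 10
Final: R3 = 10

10


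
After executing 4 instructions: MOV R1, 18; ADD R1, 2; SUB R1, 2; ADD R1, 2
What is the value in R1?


Register state trace:
  MOV R1, 18  → R1 = 18
  ADD R1, 2  → R1 = 18 + 2 = 20
  SUB R1, 2  → R1 = 20 - 2 = 18
  ADD R1, 2  → R1 = 18 + 2 = 20
Final: R1 = 20

20


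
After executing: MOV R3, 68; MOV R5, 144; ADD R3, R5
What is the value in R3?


Register state trace:
  MOV R3, 68  → R3 = 68
  MOV R5, 144  → R5 = 144
  ADD R3, R5  → R3 = 68 + 144 = 212
Final: R3 = 212

212


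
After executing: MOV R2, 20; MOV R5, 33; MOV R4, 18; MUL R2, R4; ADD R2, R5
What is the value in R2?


Register state trace:
  MOV R2, 20  → R2 = 20
  MOV R5, 33  → R5 = 33
  MOV R4, 18  → R4 = 18
  MUL R2, R4  → R2 = 20 * 18 = 360
  ADD R2, R5  → R2 = 360 + 33 = 393
Final: R2 = 393

393


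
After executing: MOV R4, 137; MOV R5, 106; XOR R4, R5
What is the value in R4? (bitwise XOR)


Register state trace:
  MOV R4, 137  → R4 = 137 (0b10001001)
  MOV R5, 106  → R5 = 106 (0b01101010)
  XOR R4, R5  → R4 = 137 XOR 106 = 227 (0b11100011)
Final: R4 = 227

227


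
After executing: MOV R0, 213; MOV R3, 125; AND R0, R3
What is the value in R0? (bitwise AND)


Register state trace:
  MOV R0, 213  → R0 = 213 (0b11010101)
  MOV R3, 125  → R3 = 125 (0b01111101)
  AND R0, R3  → R0 = 213 AND 125 = 85 (0b01010101)
Final: R0 = 85

85


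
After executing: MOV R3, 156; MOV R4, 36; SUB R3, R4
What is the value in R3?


Register state trace:
  MOV R3, 156  → R3 = 156
  MOV R4, 36  → R4 = 36
  SUB R3, R4  → R3 = 156 - 36 = 120
Final: R3 = 120

120


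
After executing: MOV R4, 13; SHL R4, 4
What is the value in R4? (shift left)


Register state trace:
  MOV R4, 13  → R4 = 13
  SHL R4, 4  → R4 = 13 << 4 = 13 * 2^4 = 208
Final: R4 = 208

208


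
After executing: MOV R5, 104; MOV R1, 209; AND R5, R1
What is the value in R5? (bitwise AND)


Register state trace:
  MOV R5, 104  → R5 = 104 (0b01101000)
  MOV R1, 209  → R1 = 209 (0b11010001)
  AND R5, R1  → R5 = 104 AND 209 = 64 (0b01000000)
Final: R5 = 64

64


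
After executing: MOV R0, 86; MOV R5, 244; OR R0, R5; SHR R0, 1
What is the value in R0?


Register state trace:
  MOV R0, 86  → R0 = 86 (0b01010110)
  MOV R5, 244  → R5 = 244 (0b11110100)
  OR R0, R5  → R0 = 86 OR 244 = 246 (0b11110110)
  SHR R0, 1  → R0 = 246 >> 1 = 123
Final: R0 = 123

123


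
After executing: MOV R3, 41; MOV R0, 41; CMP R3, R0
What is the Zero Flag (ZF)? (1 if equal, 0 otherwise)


Register state trace:
  MOV R3, 41  → R3 = 41
  MOV R0, 41  → R0 = 41
  CMP R3, R0  → computes 41 - 41 = 0
  Result is zero, so values are equal
ZF = 1

1


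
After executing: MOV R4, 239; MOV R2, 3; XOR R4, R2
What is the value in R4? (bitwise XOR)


Register state trace:
  MOV R4, 239  → R4 = 239 (0b11101111)
  MOV R2, 3  → R2 = 3 (0b00000011)
  XOR R4, R2  → R4 = 239 XOR 3 = 236 (0b11101100)
Final: R4 = 236

236


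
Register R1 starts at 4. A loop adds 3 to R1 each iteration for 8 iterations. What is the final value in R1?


Starting value: R1 = 4
  Iter 1: R1 = 4 + 3 = 7
  Iter 2: R1 = 7 + 3 = 10
  Iter 3: R1 = 10 + 3 = 13
  Iter 4: R1 = 13 + 3 = 16
  Iter 5: R1 = 16 + 3 = 19
  Iter 6: R1 = 19 + 3 = 22
  Iter 7: R1 = 22 + 3 = 25
  Iter 8: R1 = 25 + 3 = 28
Final: R1 = 28

28


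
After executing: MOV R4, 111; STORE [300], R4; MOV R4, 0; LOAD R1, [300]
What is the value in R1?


Register and memory trace:
  MOV R4, 111  → R4 = 111
  STORE [300], R4  → mem[300] = 111
  MOV R4, 0  → R4 = 0
  LOAD R1, [300]  → R1 = mem[300] = 111
Final: R1 = 111

111


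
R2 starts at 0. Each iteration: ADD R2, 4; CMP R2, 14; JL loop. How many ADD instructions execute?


Loop trace (R2 starts at 0, target 14, step 4):
  ADD #1: R2 = 0 + 4 = 4  → 4 < 14, loop
  ADD #2: R2 = 4 + 4 = 8  → 8 < 14, loop
  ADD #3: R2 = 8 + 4 = 12  → 12 < 14, loop
  ADD #4: R2 = 12 + 4 = 16  → 16 >= 14, exit
Total ADD instructions: 4

4


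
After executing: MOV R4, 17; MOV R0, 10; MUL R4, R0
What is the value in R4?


Register state trace:
  MOV R4, 17  → R4 = 17
  MOV R0, 10  → R0 = 10
  MUL R4, R0  → R4 = 17 * 10 = 170
Final: R4 = 170

170


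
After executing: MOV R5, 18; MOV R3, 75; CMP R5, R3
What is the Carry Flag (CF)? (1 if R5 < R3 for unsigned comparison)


Register state trace:
  MOV R5, 18  → R5 = 18
  MOV R3, 75  → R3 = 75
  CMP R5, R3  → unsigned 18 - 75: borrow occurs
  18 < 75, so CF = 1
CF = 1

1


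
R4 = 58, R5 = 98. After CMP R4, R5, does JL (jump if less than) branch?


Trace:
  R4 = 58, R5 = 98
  CMP R4, R5  → compares 58 vs 98
  JL checks: is 58 less than 98?
  58 < 98, so condition is true
Branch taken: Yes

Yes


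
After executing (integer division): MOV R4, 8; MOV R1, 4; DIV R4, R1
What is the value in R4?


Register state trace:
  MOV R4, 8  → R4 = 8
  MOV R1, 4  → R1 = 4
  DIV R4, R1  → R4 = 8 // 4 = 2
Final: R4 = 2

2


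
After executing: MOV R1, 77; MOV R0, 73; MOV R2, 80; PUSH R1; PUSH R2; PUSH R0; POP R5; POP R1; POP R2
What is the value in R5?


Stack trace (top is rightmost):
  MOV R1, 77  → R1 = 77
  MOV R0, 73  → R0 = 73
  MOV R2, 80  → R2 = 80
  PUSH R1  → stack: [77]
  PUSH R2  → stack: [77, 80]
  PUSH R0  → stack: [77, 80, 73]
  POP R5  → R5 = 73, stack: [77, 80]
  POP R1  → R1 = 80, stack: [77]
  POP R2  → R2 = 77, stack: []
Final: R5 = 73

73


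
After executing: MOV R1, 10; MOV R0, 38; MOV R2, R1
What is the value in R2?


Register state trace:
  MOV R1, 10  → R1 = 10
  MOV R0, 38  → R0 = 38
  MOV R2, R1  → R2 = 10
Final: R2 = 10

10


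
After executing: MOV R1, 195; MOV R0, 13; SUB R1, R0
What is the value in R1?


Register state trace:
  MOV R1, 195  → R1 = 195
  MOV R0, 13  → R0 = 13
  SUB R1, R0  → R1 = 195 - 13 = 182
Final: R1 = 182

182


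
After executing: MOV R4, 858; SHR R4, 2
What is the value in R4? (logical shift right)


Register state trace:
  MOV R4, 858  → R4 = 858
  SHR R4, 2  → R4 = 858 >> 2 = 858 // 2^2 = 214
Final: R4 = 214

214


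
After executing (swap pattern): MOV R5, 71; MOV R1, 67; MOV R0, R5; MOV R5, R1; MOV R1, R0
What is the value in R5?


Register state trace (swap pattern):
  MOV R5, 71  → R5 = 71
  MOV R1, 67  → R1 = 67
  MOV R0, R5  → R0 = 71  (save R5)
  MOV R5, R1  → R5 = 67  (R5 gets R1's value)
  MOV R1, R0  → R1 = 71  (R1 gets saved value)
Final: R5 = 67

67


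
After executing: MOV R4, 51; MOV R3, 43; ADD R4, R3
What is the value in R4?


Register state trace:
  MOV R4, 51  → R4 = 51
  MOV R3, 43  → R3 = 43
  ADD R4, R3  → R4 = 51 + 43 = 94
Final: R4 = 94

94


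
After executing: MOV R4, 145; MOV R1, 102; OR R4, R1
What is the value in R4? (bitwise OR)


Register state trace:
  MOV R4, 145  → R4 = 145 (0b10010001)
  MOV R1, 102  → R1 = 102 (0b01100110)
  OR R4, R1   → R4 = 145 OR 102 = 247 (0b11110111)
Final: R4 = 247

247


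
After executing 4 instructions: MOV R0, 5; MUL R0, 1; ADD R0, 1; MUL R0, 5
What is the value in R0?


Register state trace:
  MOV R0, 5  → R0 = 5
  MUL R0, 1  → R0 = 5 * 1 = 5
  ADD R0, 1  → R0 = 5 + 1 = 6
  MUL R0, 5  → R0 = 6 * 5 = 30
Final: R0 = 30

30


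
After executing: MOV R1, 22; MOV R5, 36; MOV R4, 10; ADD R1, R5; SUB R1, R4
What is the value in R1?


Register state trace:
  MOV R1, 22  → R1 = 22
  MOV R5, 36  → R5 = 36
  MOV R4, 10  → R4 = 10
  ADD R1, R5  → R1 = 22 + 36 = 58
  SUB R1, R4  → R1 = 58 - 10 = 48
Final: R1 = 48

48


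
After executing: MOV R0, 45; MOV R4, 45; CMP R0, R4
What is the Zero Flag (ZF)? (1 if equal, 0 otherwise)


Register state trace:
  MOV R0, 45  → R0 = 45
  MOV R4, 45  → R4 = 45
  CMP R0, R4  → computes 45 - 45 = 0
  Result is zero, so values are equal
ZF = 1

1


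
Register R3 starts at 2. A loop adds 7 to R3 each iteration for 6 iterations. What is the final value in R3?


Starting value: R3 = 2
  Iter 1: R3 = 2 + 7 = 9
  Iter 2: R3 = 9 + 7 = 16
  Iter 3: R3 = 16 + 7 = 23
  Iter 4: R3 = 23 + 7 = 30
  Iter 5: R3 = 30 + 7 = 37
  Iter 6: R3 = 37 + 7 = 44
Final: R3 = 44

44


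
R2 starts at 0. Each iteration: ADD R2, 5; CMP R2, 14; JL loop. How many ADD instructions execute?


Loop trace (R2 starts at 0, target 14, step 5):
  ADD #1: R2 = 0 + 5 = 5  → 5 < 14, loop
  ADD #2: R2 = 5 + 5 = 10  → 10 < 14, loop
  ADD #3: R2 = 10 + 5 = 15  → 15 >= 14, exit
Total ADD instructions: 3

3


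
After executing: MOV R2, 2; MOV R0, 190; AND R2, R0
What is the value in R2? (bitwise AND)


Register state trace:
  MOV R2, 2  → R2 = 2 (0b00000010)
  MOV R0, 190  → R0 = 190 (0b10111110)
  AND R2, R0  → R2 = 2 AND 190 = 2 (0b00000010)
Final: R2 = 2

2


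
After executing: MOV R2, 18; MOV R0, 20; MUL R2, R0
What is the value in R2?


Register state trace:
  MOV R2, 18  → R2 = 18
  MOV R0, 20  → R0 = 20
  MUL R2, R0  → R2 = 18 * 20 = 360
Final: R2 = 360

360


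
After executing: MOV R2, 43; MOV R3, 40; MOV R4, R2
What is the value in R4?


Register state trace:
  MOV R2, 43  → R2 = 43
  MOV R3, 40  → R3 = 40
  MOV R4, R2  → R4 = 43
Final: R4 = 43

43


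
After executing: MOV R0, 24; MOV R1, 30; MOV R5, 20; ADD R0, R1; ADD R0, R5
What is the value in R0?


Register state trace:
  MOV R0, 24  → R0 = 24
  MOV R1, 30  → R1 = 30
  MOV R5, 20  → R5 = 20
  ADD R0, R1  → R0 = 24 + 30 = 54
  ADD R0, R5  → R0 = 54 + 20 = 74
Final: R0 = 74

74


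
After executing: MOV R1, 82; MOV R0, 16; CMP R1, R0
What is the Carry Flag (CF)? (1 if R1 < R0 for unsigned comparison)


Register state trace:
  MOV R1, 82  → R1 = 82
  MOV R0, 16  → R0 = 16
  CMP R1, R0  → unsigned 82 - 16: no borrow
  82 >= 16, so CF = 0
CF = 0

0


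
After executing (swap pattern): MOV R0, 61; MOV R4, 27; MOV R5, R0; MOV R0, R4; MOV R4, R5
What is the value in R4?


Register state trace (swap pattern):
  MOV R0, 61  → R0 = 61
  MOV R4, 27  → R4 = 27
  MOV R5, R0  → R5 = 61  (save R0)
  MOV R0, R4  → R0 = 27  (R0 gets R4's value)
  MOV R4, R5  → R4 = 61  (R4 gets saved value)
Final: R4 = 61

61


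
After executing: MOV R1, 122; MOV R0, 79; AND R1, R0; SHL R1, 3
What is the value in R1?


Register state trace:
  MOV R1, 122  → R1 = 122 (0b01111010)
  MOV R0, 79  → R0 = 79 (0b01001111)
  AND R1, R0  → R1 = 122 AND 79 = 74 (0b01001010)
  SHL R1, 3  → R1 = 74 << 3 = 592
Final: R1 = 592

592


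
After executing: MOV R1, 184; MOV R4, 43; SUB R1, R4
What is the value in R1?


Register state trace:
  MOV R1, 184  → R1 = 184
  MOV R4, 43  → R4 = 43
  SUB R1, R4  → R1 = 184 - 43 = 141
Final: R1 = 141

141


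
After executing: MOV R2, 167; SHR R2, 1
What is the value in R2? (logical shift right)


Register state trace:
  MOV R2, 167  → R2 = 167
  SHR R2, 1  → R2 = 167 >> 1 = 167 // 2^1 = 83
Final: R2 = 83

83


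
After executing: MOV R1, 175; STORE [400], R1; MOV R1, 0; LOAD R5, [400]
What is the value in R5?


Register and memory trace:
  MOV R1, 175  → R1 = 175
  STORE [400], R1  → mem[400] = 175
  MOV R1, 0  → R1 = 0
  LOAD R5, [400]  → R5 = mem[400] = 175
Final: R5 = 175

175


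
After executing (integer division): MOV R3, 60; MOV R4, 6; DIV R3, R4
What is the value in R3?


Register state trace:
  MOV R3, 60  → R3 = 60
  MOV R4, 6  → R4 = 6
  DIV R3, R4  → R3 = 60 // 6 = 10
Final: R3 = 10

10


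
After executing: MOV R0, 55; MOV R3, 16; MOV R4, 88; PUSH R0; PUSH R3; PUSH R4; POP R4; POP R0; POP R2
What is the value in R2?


Stack trace (top is rightmost):
  MOV R0, 55  → R0 = 55
  MOV R3, 16  → R3 = 16
  MOV R4, 88  → R4 = 88
  PUSH R0  → stack: [55]
  PUSH R3  → stack: [55, 16]
  PUSH R4  → stack: [55, 16, 88]
  POP R4  → R4 = 88, stack: [55, 16]
  POP R0  → R0 = 16, stack: [55]
  POP R2  → R2 = 55, stack: []
Final: R2 = 55

55


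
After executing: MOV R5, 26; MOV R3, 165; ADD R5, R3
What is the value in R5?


Register state trace:
  MOV R5, 26  → R5 = 26
  MOV R3, 165  → R3 = 165
  ADD R5, R3  → R5 = 26 + 165 = 191
Final: R5 = 191

191


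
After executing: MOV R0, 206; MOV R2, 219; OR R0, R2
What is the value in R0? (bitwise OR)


Register state trace:
  MOV R0, 206  → R0 = 206 (0b11001110)
  MOV R2, 219  → R2 = 219 (0b11011011)
  OR R0, R2   → R0 = 206 OR 219 = 223 (0b11011111)
Final: R0 = 223

223


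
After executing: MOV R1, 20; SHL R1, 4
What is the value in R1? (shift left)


Register state trace:
  MOV R1, 20  → R1 = 20
  SHL R1, 4  → R1 = 20 << 4 = 20 * 2^4 = 320
Final: R1 = 320

320


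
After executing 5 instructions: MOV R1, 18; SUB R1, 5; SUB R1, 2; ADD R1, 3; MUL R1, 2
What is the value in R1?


Register state trace:
  MOV R1, 18  → R1 = 18
  SUB R1, 5  → R1 = 18 - 5 = 13
  SUB R1, 2  → R1 = 13 - 2 = 11
  ADD R1, 3  → R1 = 11 + 3 = 14
  MUL R1, 2  → R1 = 14 * 2 = 28
Final: R1 = 28

28


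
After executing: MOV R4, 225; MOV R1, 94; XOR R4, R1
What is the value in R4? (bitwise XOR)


Register state trace:
  MOV R4, 225  → R4 = 225 (0b11100001)
  MOV R1, 94  → R1 = 94 (0b01011110)
  XOR R4, R1  → R4 = 225 XOR 94 = 191 (0b10111111)
Final: R4 = 191

191


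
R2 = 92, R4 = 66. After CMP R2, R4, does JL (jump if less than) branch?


Trace:
  R2 = 92, R4 = 66
  CMP R2, R4  → compares 92 vs 66
  JL checks: is 92 less than 66?
  92 > 66, so condition is false
Branch taken: No

No


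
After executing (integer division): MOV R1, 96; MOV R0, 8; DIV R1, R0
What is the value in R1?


Register state trace:
  MOV R1, 96  → R1 = 96
  MOV R0, 8  → R0 = 8
  DIV R1, R0  → R1 = 96 // 8 = 12
Final: R1 = 12

12


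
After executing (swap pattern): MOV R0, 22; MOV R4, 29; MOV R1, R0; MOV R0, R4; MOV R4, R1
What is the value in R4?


Register state trace (swap pattern):
  MOV R0, 22  → R0 = 22
  MOV R4, 29  → R4 = 29
  MOV R1, R0  → R1 = 22  (save R0)
  MOV R0, R4  → R0 = 29  (R0 gets R4's value)
  MOV R4, R1  → R4 = 22  (R4 gets saved value)
Final: R4 = 22

22


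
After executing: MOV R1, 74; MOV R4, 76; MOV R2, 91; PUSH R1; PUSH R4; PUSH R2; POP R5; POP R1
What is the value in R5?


Stack trace (top is rightmost):
  MOV R1, 74  → R1 = 74
  MOV R4, 76  → R4 = 76
  MOV R2, 91  → R2 = 91
  PUSH R1  → stack: [74]
  PUSH R4  → stack: [74, 76]
  PUSH R2  → stack: [74, 76, 91]
  POP R5  → R5 = 91, stack: [74, 76]
  POP R1  → R1 = 76, stack: [74]
Final: R5 = 91

91


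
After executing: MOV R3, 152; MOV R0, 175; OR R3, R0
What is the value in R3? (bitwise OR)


Register state trace:
  MOV R3, 152  → R3 = 152 (0b10011000)
  MOV R0, 175  → R0 = 175 (0b10101111)
  OR R3, R0   → R3 = 152 OR 175 = 191 (0b10111111)
Final: R3 = 191

191


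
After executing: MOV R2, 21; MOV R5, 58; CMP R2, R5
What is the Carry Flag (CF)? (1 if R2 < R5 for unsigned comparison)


Register state trace:
  MOV R2, 21  → R2 = 21
  MOV R5, 58  → R5 = 58
  CMP R2, R5  → unsigned 21 - 58: borrow occurs
  21 < 58, so CF = 1
CF = 1

1


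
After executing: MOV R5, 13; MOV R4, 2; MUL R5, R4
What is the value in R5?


Register state trace:
  MOV R5, 13  → R5 = 13
  MOV R4, 2  → R4 = 2
  MUL R5, R4  → R5 = 13 * 2 = 26
Final: R5 = 26

26


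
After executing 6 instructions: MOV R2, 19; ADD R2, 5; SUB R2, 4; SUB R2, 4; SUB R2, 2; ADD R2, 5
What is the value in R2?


Register state trace:
  MOV R2, 19  → R2 = 19
  ADD R2, 5  → R2 = 19 + 5 = 24
  SUB R2, 4  → R2 = 24 - 4 = 20
  SUB R2, 4  → R2 = 20 - 4 = 16
  SUB R2, 2  → R2 = 16 - 2 = 14
  ADD R2, 5  → R2 = 14 + 5 = 19
Final: R2 = 19

19


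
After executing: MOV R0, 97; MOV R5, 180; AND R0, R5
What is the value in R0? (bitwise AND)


Register state trace:
  MOV R0, 97  → R0 = 97 (0b01100001)
  MOV R5, 180  → R5 = 180 (0b10110100)
  AND R0, R5  → R0 = 97 AND 180 = 32 (0b00100000)
Final: R0 = 32

32


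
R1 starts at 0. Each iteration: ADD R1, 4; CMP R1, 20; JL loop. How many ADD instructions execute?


Loop trace (R1 starts at 0, target 20, step 4):
  ADD #1: R1 = 0 + 4 = 4  → 4 < 20, loop
  ADD #2: R1 = 4 + 4 = 8  → 8 < 20, loop
  ADD #3: R1 = 8 + 4 = 12  → 12 < 20, loop
  ADD #4: R1 = 12 + 4 = 16  → 16 < 20, loop
  ADD #5: R1 = 16 + 4 = 20  → 20 >= 20, exit
Total ADD instructions: 5

5


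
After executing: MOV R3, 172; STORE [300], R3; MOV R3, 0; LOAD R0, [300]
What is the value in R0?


Register and memory trace:
  MOV R3, 172  → R3 = 172
  STORE [300], R3  → mem[300] = 172
  MOV R3, 0  → R3 = 0
  LOAD R0, [300]  → R0 = mem[300] = 172
Final: R0 = 172

172


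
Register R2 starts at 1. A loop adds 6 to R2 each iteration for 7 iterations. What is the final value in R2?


Starting value: R2 = 1
  Iter 1: R2 = 1 + 6 = 7
  Iter 2: R2 = 7 + 6 = 13
  Iter 3: R2 = 13 + 6 = 19
  Iter 4: R2 = 19 + 6 = 25
  Iter 5: R2 = 25 + 6 = 31
  Iter 6: R2 = 31 + 6 = 37
  Iter 7: R2 = 37 + 6 = 43
Final: R2 = 43

43


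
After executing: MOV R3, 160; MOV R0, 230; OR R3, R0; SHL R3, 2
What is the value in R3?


Register state trace:
  MOV R3, 160  → R3 = 160 (0b10100000)
  MOV R0, 230  → R0 = 230 (0b11100110)
  OR R3, R0  → R3 = 160 OR 230 = 230 (0b11100110)
  SHL R3, 2  → R3 = 230 << 2 = 920
Final: R3 = 920

920


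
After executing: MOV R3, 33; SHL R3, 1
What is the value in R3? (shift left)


Register state trace:
  MOV R3, 33  → R3 = 33
  SHL R3, 1  → R3 = 33 << 1 = 33 * 2^1 = 66
Final: R3 = 66

66


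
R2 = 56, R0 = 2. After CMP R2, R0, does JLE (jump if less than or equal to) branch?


Trace:
  R2 = 56, R0 = 2
  CMP R2, R0  → compares 56 vs 2
  JLE checks: is 56 less than or equal to 2?
  56 > 2, so condition is false
Branch taken: No

No


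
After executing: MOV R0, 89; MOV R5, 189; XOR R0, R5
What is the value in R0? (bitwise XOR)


Register state trace:
  MOV R0, 89  → R0 = 89 (0b01011001)
  MOV R5, 189  → R5 = 189 (0b10111101)
  XOR R0, R5  → R0 = 89 XOR 189 = 228 (0b11100100)
Final: R0 = 228

228


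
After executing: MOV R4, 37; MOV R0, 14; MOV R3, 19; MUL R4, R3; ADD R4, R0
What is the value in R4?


Register state trace:
  MOV R4, 37  → R4 = 37
  MOV R0, 14  → R0 = 14
  MOV R3, 19  → R3 = 19
  MUL R4, R3  → R4 = 37 * 19 = 703
  ADD R4, R0  → R4 = 703 + 14 = 717
Final: R4 = 717

717


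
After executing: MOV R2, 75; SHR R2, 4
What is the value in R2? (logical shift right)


Register state trace:
  MOV R2, 75  → R2 = 75
  SHR R2, 4  → R2 = 75 >> 4 = 75 // 2^4 = 4
Final: R2 = 4

4


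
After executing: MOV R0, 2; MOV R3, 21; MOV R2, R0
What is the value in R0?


Register state trace:
  MOV R0, 2  → R0 = 2
  MOV R3, 21  → R3 = 21
  MOV R2, R0  → R2 = 2
Final: R0 = 2

2


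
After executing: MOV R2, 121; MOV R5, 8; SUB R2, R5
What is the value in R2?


Register state trace:
  MOV R2, 121  → R2 = 121
  MOV R5, 8  → R5 = 8
  SUB R2, R5  → R2 = 121 - 8 = 113
Final: R2 = 113

113


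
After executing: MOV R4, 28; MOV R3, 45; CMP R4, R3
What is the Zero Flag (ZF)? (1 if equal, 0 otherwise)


Register state trace:
  MOV R4, 28  → R4 = 28
  MOV R3, 45  → R3 = 45
  CMP R4, R3  → computes 28 - 45 = -17
  Result is nonzero, so values are not equal
ZF = 0

0


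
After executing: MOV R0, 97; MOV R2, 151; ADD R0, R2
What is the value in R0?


Register state trace:
  MOV R0, 97  → R0 = 97
  MOV R2, 151  → R2 = 151
  ADD R0, R2  → R0 = 97 + 151 = 248
Final: R0 = 248

248


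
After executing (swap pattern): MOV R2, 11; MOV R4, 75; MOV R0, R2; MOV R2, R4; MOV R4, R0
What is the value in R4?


Register state trace (swap pattern):
  MOV R2, 11  → R2 = 11
  MOV R4, 75  → R4 = 75
  MOV R0, R2  → R0 = 11  (save R2)
  MOV R2, R4  → R2 = 75  (R2 gets R4's value)
  MOV R4, R0  → R4 = 11  (R4 gets saved value)
Final: R4 = 11

11


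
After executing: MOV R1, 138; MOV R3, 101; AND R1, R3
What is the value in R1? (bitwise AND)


Register state trace:
  MOV R1, 138  → R1 = 138 (0b10001010)
  MOV R3, 101  → R3 = 101 (0b01100101)
  AND R1, R3  → R1 = 138 AND 101 = 0 (0b00000000)
Final: R1 = 0

0


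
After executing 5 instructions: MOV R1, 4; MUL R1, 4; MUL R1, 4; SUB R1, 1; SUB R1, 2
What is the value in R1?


Register state trace:
  MOV R1, 4  → R1 = 4
  MUL R1, 4  → R1 = 4 * 4 = 16
  MUL R1, 4  → R1 = 16 * 4 = 64
  SUB R1, 1  → R1 = 64 - 1 = 63
  SUB R1, 2  → R1 = 63 - 2 = 61
Final: R1 = 61

61


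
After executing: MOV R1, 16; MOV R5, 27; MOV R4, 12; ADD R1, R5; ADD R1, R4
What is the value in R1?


Register state trace:
  MOV R1, 16  → R1 = 16
  MOV R5, 27  → R5 = 27
  MOV R4, 12  → R4 = 12
  ADD R1, R5  → R1 = 16 + 27 = 43
  ADD R1, R4  → R1 = 43 + 12 = 55
Final: R1 = 55

55


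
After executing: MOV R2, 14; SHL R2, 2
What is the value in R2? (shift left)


Register state trace:
  MOV R2, 14  → R2 = 14
  SHL R2, 2  → R2 = 14 << 2 = 14 * 2^2 = 56
Final: R2 = 56

56


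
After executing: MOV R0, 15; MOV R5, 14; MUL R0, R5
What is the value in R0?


Register state trace:
  MOV R0, 15  → R0 = 15
  MOV R5, 14  → R5 = 14
  MUL R0, R5  → R0 = 15 * 14 = 210
Final: R0 = 210

210


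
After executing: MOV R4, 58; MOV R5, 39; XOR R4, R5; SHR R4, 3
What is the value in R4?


Register state trace:
  MOV R4, 58  → R4 = 58 (0b00111010)
  MOV R5, 39  → R5 = 39 (0b00100111)
  XOR R4, R5  → R4 = 58 XOR 39 = 29 (0b00011101)
  SHR R4, 3  → R4 = 29 >> 3 = 3
Final: R4 = 3

3


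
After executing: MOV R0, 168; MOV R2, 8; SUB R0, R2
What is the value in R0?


Register state trace:
  MOV R0, 168  → R0 = 168
  MOV R2, 8  → R2 = 8
  SUB R0, R2  → R0 = 168 - 8 = 160
Final: R0 = 160

160


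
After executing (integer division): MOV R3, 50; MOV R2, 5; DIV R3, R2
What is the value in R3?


Register state trace:
  MOV R3, 50  → R3 = 50
  MOV R2, 5  → R2 = 5
  DIV R3, R2  → R3 = 50 // 5 = 10
Final: R3 = 10

10


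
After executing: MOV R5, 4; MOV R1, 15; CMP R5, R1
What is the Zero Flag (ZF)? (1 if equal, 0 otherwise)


Register state trace:
  MOV R5, 4  → R5 = 4
  MOV R1, 15  → R1 = 15
  CMP R5, R1  → computes 4 - 15 = -11
  Result is nonzero, so values are not equal
ZF = 0

0


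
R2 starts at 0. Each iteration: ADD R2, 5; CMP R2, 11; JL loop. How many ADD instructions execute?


Loop trace (R2 starts at 0, target 11, step 5):
  ADD #1: R2 = 0 + 5 = 5  → 5 < 11, loop
  ADD #2: R2 = 5 + 5 = 10  → 10 < 11, loop
  ADD #3: R2 = 10 + 5 = 15  → 15 >= 11, exit
Total ADD instructions: 3

3


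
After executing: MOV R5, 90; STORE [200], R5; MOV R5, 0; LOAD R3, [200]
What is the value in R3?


Register and memory trace:
  MOV R5, 90  → R5 = 90
  STORE [200], R5  → mem[200] = 90
  MOV R5, 0  → R5 = 0
  LOAD R3, [200]  → R3 = mem[200] = 90
Final: R3 = 90

90


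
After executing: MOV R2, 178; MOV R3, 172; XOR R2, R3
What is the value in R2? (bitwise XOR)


Register state trace:
  MOV R2, 178  → R2 = 178 (0b10110010)
  MOV R3, 172  → R3 = 172 (0b10101100)
  XOR R2, R3  → R2 = 178 XOR 172 = 30 (0b00011110)
Final: R2 = 30

30
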